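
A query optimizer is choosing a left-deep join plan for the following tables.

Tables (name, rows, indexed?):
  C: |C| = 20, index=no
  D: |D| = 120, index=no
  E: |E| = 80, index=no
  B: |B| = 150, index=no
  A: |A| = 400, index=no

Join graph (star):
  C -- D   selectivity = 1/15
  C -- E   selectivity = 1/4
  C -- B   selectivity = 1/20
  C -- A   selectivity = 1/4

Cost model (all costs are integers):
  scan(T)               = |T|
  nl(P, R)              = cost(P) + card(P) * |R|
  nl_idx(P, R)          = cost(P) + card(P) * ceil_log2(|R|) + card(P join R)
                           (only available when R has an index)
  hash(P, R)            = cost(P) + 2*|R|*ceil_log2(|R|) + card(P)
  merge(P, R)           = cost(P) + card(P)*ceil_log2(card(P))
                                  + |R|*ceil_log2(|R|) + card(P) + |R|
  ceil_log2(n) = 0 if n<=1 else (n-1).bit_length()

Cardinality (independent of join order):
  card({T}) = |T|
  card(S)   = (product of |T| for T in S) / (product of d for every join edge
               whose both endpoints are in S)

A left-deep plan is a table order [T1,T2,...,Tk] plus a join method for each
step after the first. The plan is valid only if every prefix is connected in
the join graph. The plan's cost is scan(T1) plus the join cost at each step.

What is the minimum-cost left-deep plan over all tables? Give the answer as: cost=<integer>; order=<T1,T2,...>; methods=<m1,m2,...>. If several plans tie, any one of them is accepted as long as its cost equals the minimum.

Selinger DP (subsets sized 1..n):
  {C}: scan cost=20, card=20
  {D}: scan cost=120, card=120
  {E}: scan cost=80, card=80
  {B}: scan cost=150, card=150
  {A}: scan cost=400, card=400
  {CD}: card=160; try (C,hash)→440, (D,merge)→1100, (C,merge)→1200, (D,hash)→1720, (D,nl)→2420, (C,nl)→2520; best=440 via (C,hash)
  {CE}: card=400; try (C,hash)→360, (E,merge)→780, (C,merge)→840, (E,hash)→1160, (E,nl)→1620, (C,nl)→1680; best=360 via (C,hash)
  {BC}: card=150; try (C,hash)→500, (B,merge)→1490, (C,merge)→1620, (B,hash)→2440, (B,nl)→3020, (C,nl)→3150; best=500 via (C,hash)
  {AC}: card=2000; try (C,hash)→1000, (A,merge)→4140, (C,merge)→4520, (A,hash)→7240, (A,nl)→8020, (C,nl)→8400; best=1000 via (C,hash)
  {CDE}: card=3200; try (E,hash)→1720, (D,hash)→2440, (E,merge)→2520, (D,merge)→5320, (E,nl)→13240, (D,nl)→48360; best=1720 via (E,hash)
  {BCD}: card=1200; try (D,hash)→2330, (D,merge)→2810, (B,hash)→3000, (B,merge)→3230, (D,nl)→18500, (B,nl)→24440; best=2330 via (D,hash)
  {ACD}: card=16000; try (D,hash)→4680, (A,merge)→5880, (A,hash)→7800, (D,merge)→25960, (A,nl)→64440, (D,nl)→241000; best=4680 via (D,hash)
  {BCE}: card=3000; try (E,hash)→1770, (E,merge)→2490, (B,hash)→3160, (B,merge)→5710, (E,nl)→12500, (B,nl)→60360; best=1770 via (E,hash)
  {ACE}: card=40000; try (E,hash)→4120, (A,hash)→7960, (A,merge)→8360, (E,merge)→25640, (A,nl)→160360, (E,nl)→161000; best=4120 via (E,hash)
  {ABC}: card=15000; try (B,hash)→5400, (A,merge)→5850, (A,hash)→7850, (B,merge)→26350, (A,nl)→60500, (B,nl)→301000; best=5400 via (B,hash)
  {BCDE}: card=24000; try (E,hash)→4650, (D,hash)→6450, (B,hash)→7320, (E,merge)→17370, (D,merge)→41730, (B,merge)→44670 …(+3); best=4650 via (E,hash)
  {ACDE}: card=320000; try (A,hash)→12120, (E,hash)→21800, (D,hash)→45800, (A,merge)→47320, (E,merge)→245320, (D,merge)→685080 …(+3); best=12120 via (A,hash)
  {ABCD}: card=120000; try (A,hash)→10730, (A,merge)→20730, (D,hash)→22080, (B,hash)→23080, (D,merge)→231360, (B,merge)→246030 …(+3); best=10730 via (A,hash)
  {ABCE}: card=300000; try (A,hash)→11970, (E,hash)→21520, (A,merge)→44770, (B,hash)→46520, (E,merge)→231040, (B,merge)→685470 …(+3); best=11970 via (A,hash)
  {ABCDE}: card=2400000; try (A,hash)→35850, (E,hash)→131850, (D,hash)→313650, (B,hash)→334520, (A,merge)→392650, (E,merge)→2171370 …(+6); best=35850 via (A,hash)

cost=35850; order=B,C,D,E,A; methods=hash,hash,hash,hash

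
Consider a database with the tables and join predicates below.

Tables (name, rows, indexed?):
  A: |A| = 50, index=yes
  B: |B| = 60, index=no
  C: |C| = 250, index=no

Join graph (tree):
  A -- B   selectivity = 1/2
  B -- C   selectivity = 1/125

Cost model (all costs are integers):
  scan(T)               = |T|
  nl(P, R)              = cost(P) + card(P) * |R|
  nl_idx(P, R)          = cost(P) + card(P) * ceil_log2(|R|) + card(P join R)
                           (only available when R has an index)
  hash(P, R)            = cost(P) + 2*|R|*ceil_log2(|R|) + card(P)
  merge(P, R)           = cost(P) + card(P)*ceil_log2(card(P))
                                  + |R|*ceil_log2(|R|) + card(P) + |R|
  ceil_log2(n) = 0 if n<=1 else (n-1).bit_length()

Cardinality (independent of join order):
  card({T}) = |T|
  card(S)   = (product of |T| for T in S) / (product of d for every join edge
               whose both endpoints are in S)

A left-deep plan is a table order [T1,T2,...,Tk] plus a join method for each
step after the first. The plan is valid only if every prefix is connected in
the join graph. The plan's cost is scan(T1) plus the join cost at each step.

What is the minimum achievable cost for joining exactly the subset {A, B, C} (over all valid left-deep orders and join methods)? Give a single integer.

Selinger DP over subsets of {A,B,C}:
  {A}: scan cost=50, card=50
  {B}: scan cost=60, card=60
  {C}: scan cost=250, card=250
  {AB}: card=1500; try (A,hash)→720, (B,hash)→820, (B,merge)→820, (A,merge)→830, (A,nl_idx)→1920, (B,nl)→3050 …(+1); best=720 via (A,hash)
  {BC}: card=120; try (B,hash)→1220, (C,merge)→2730, (B,merge)→2920, (C,hash)→4120, (C,nl)→15060, (B,nl)→15250; best=1220 via (B,hash)
  {ABC}: card=3000; try (A,hash)→1940, (A,merge)→2530, (A,nl_idx)→4940, (C,hash)→6220, (A,nl)→7220, (C,merge)→20970 …(+1); best=1940 via (A,hash)

1940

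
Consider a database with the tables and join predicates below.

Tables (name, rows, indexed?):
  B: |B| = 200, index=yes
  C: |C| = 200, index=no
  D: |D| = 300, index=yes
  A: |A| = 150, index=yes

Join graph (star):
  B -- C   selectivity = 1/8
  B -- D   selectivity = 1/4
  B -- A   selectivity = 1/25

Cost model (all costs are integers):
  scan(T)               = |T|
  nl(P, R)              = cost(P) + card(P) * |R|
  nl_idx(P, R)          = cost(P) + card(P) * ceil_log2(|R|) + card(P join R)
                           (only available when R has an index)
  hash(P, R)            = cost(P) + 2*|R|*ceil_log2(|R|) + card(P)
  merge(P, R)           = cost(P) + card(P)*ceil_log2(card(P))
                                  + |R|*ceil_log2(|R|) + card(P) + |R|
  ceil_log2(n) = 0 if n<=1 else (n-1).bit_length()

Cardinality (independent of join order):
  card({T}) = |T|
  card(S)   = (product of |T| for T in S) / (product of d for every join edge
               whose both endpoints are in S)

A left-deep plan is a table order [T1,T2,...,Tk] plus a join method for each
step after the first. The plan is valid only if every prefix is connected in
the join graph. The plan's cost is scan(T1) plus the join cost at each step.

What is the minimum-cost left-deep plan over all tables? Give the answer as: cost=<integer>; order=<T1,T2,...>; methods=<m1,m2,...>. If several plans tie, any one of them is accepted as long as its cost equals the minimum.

cost=42350; order=A,B,C,D; methods=nl_idx,hash,hash

Selinger DP (subsets sized 1..n):
  {B}: scan cost=200, card=200
  {C}: scan cost=200, card=200
  {D}: scan cost=300, card=300
  {A}: scan cost=150, card=150
  {BC}: card=5000; try (C,hash)→3600, (B,hash)→3600, (C,merge)→3800, (B,merge)→3800, (B,nl_idx)→6800, (C,nl)→40200 …(+1); best=3600 via (C,hash)
  {BD}: card=15000; try (B,hash)→3800, (D,merge)→5000, (B,merge)→5100, (D,hash)→5800, (D,nl_idx)→17000, (B,nl_idx)→17700 …(+2); best=3800 via (B,hash)
  {AB}: card=1200; try (B,nl_idx)→2550, (A,hash)→2800, (A,nl_idx)→3000, (B,merge)→3300, (A,merge)→3350, (B,hash)→3500 …(+2); best=2550 via (B,nl_idx)
  {BCD}: card=375000; try (D,hash)→14000, (C,hash)→22000, (D,merge)→76600, (C,merge)→230600, (D,nl_idx)→423600, (D,nl)→1503600 …(+1); best=14000 via (D,hash)
  {ABC}: card=30000; try (C,hash)→6950, (A,hash)→11000, (C,merge)→18750, (A,nl_idx)→73600, (A,merge)→74950, (C,nl)→242550 …(+1); best=6950 via (C,hash)
  {ABD}: card=90000; try (D,hash)→9150, (D,merge)→19950, (A,hash)→21200, (D,nl_idx)→103350, (A,nl_idx)→213800, (A,merge)→230150 …(+2); best=9150 via (D,hash)
  {ABCD}: card=2250000; try (D,hash)→42350, (C,hash)→102350, (A,hash)→391400, (D,merge)→489950, (C,merge)→1630950, (D,nl_idx)→2526950 …(+5); best=42350 via (D,hash)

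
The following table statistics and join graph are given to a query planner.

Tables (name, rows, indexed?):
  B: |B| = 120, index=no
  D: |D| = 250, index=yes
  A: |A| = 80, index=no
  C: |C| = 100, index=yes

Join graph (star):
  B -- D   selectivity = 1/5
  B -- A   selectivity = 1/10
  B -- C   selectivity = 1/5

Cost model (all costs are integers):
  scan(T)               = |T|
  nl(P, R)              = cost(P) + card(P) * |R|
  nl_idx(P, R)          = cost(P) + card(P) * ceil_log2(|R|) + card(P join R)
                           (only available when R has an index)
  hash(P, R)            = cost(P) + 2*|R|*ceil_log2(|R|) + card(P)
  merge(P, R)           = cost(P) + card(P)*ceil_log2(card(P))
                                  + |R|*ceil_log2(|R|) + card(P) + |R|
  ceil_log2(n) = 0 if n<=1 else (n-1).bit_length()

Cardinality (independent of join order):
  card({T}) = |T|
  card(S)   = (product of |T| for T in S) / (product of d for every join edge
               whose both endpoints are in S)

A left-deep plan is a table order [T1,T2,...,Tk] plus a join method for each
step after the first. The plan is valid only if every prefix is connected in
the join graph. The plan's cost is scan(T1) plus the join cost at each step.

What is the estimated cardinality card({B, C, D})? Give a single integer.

120000

Tables in S: B(120), C(100), D(250)
Edges inside S: B-D(d=5), B-C(d=5)
numerator = 120 * 100 * 250 = 3000000
denominator = 5 * 5 = 25
card(S) = 3000000 / 25 = 120000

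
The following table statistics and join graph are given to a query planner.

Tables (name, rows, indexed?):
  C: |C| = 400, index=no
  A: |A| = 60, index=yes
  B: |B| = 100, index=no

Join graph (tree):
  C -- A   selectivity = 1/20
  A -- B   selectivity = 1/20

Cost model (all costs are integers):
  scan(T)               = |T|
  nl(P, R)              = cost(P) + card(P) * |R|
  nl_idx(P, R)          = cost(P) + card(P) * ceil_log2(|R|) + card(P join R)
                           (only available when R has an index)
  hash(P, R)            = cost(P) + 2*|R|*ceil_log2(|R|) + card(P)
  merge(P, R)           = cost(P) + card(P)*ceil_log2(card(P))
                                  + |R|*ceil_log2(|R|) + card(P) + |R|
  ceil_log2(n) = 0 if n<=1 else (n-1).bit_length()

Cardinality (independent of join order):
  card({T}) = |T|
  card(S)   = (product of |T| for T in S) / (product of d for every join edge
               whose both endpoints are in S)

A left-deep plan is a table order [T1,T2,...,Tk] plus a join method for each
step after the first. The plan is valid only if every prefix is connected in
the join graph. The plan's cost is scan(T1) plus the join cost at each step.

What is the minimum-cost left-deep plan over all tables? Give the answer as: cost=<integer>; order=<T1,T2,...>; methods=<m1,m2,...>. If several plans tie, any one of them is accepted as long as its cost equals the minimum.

Selinger DP (subsets sized 1..n):
  {C}: scan cost=400, card=400
  {A}: scan cost=60, card=60
  {B}: scan cost=100, card=100
  {AC}: card=1200; try (A,hash)→1520, (A,nl_idx)→4000, (C,merge)→4480, (A,merge)→4820, (C,hash)→7320, (C,nl)→24060 …(+1); best=1520 via (A,hash)
  {AB}: card=300; try (A,hash)→920, (A,nl_idx)→1000, (B,merge)→1280, (A,merge)→1320, (B,hash)→1520, (B,nl)→6060 …(+1); best=920 via (A,hash)
  {ABC}: card=6000; try (B,hash)→4120, (C,merge)→7920, (C,hash)→8420, (B,merge)→16720, (C,nl)→120920, (B,nl)→121520; best=4120 via (B,hash)

cost=4120; order=C,A,B; methods=hash,hash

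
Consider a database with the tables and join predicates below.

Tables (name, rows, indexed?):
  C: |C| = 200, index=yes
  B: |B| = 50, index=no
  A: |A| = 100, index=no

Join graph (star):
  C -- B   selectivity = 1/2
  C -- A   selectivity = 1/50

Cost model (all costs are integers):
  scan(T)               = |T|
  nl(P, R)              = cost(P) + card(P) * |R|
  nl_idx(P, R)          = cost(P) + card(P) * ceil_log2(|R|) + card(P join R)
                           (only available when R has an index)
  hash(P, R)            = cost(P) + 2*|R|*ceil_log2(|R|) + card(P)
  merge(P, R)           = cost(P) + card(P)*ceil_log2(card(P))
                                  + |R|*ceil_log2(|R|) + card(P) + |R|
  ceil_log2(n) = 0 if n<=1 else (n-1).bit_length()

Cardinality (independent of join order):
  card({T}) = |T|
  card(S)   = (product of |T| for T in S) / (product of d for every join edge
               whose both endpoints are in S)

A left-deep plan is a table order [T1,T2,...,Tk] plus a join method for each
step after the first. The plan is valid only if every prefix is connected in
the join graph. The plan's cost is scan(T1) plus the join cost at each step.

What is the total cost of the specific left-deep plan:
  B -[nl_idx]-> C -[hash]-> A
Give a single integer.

step 1: scan B: cost=50, card=50
step 2: join C via nl_idx
    card(P join C) = 50*200/(2) = 5000
    cost = 50 + 50*8 + 5000 = 5450
step 3: join A via hash
    card(P join A) = 5000*100/(50) = 10000
    cost = 5450 + 2*100*7 + 5000 = 11850

11850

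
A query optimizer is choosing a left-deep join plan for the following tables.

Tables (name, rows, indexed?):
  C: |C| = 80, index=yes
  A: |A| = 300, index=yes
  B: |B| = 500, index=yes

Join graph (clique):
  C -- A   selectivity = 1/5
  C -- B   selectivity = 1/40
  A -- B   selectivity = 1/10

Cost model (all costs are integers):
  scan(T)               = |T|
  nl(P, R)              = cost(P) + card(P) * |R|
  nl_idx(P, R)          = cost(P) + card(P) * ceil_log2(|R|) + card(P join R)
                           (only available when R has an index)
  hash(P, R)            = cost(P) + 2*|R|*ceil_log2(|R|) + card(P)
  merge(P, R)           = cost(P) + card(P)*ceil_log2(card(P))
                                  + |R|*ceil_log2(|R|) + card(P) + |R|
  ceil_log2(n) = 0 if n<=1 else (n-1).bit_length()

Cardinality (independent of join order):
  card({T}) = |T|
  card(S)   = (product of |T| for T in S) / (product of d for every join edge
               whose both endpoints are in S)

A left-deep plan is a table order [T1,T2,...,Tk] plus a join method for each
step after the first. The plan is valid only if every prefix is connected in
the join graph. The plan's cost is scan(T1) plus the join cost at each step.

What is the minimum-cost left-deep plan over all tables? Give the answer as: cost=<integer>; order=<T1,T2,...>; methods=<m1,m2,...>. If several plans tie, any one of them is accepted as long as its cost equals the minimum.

Selinger DP (subsets sized 1..n):
  {C}: scan cost=80, card=80
  {A}: scan cost=300, card=300
  {B}: scan cost=500, card=500
  {AC}: card=4800; try (C,hash)→1720, (A,merge)→3720, (C,merge)→3940, (A,hash)→5560, (A,nl_idx)→5600, (C,nl_idx)→7200 …(+2); best=1720 via (C,hash)
  {BC}: card=1000; try (B,nl_idx)→1800, (C,hash)→2120, (C,nl_idx)→5000, (B,merge)→5720, (C,merge)→6140, (B,hash)→9160 …(+2); best=1800 via (B,nl_idx)
  {AB}: card=15000; try (A,hash)→6400, (B,merge)→8300, (A,merge)→8500, (B,hash)→9600, (B,nl_idx)→18000, (A,nl_idx)→20000 …(+2); best=6400 via (A,hash)
  {ABC}: card=6000; try (A,hash)→8200, (B,hash)→15520, (A,merge)→15800, (A,nl_idx)→16800, (C,hash)→22520, (B,nl_idx)→50920 …(+6); best=8200 via (A,hash)

cost=8200; order=C,B,A; methods=nl_idx,hash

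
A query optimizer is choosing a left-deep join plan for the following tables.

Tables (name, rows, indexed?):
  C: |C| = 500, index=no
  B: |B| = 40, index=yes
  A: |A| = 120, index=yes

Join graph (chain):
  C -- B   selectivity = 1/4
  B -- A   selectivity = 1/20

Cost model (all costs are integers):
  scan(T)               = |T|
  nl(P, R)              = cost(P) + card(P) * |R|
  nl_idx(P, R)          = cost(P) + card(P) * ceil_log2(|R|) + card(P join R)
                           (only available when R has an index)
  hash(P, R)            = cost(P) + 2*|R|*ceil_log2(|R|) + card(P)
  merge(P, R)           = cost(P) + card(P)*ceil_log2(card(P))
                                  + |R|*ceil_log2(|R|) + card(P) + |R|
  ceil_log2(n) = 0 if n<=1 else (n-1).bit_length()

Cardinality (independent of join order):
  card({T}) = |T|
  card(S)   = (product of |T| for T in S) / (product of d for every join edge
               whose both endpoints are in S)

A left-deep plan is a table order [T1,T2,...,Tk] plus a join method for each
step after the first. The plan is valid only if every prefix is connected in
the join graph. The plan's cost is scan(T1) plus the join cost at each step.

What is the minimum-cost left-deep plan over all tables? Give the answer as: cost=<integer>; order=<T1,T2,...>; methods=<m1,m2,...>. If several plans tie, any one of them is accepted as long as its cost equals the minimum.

Selinger DP (subsets sized 1..n):
  {C}: scan cost=500, card=500
  {B}: scan cost=40, card=40
  {A}: scan cost=120, card=120
  {BC}: card=5000; try (B,hash)→1480, (C,merge)→5320, (B,merge)→5780, (B,nl_idx)→8500, (C,hash)→9080, (C,nl)→20040 …(+1); best=1480 via (B,hash)
  {AB}: card=240; try (A,nl_idx)→560, (B,hash)→720, (B,nl_idx)→1080, (A,merge)→1280, (B,merge)→1360, (A,hash)→1760 …(+2); best=560 via (A,nl_idx)
  {ABC}: card=30000; try (C,merge)→7720, (A,hash)→8160, (C,hash)→9800, (A,nl_idx)→66480, (A,merge)→72440, (C,nl)→120560 …(+1); best=7720 via (C,merge)

cost=7720; order=B,A,C; methods=nl_idx,merge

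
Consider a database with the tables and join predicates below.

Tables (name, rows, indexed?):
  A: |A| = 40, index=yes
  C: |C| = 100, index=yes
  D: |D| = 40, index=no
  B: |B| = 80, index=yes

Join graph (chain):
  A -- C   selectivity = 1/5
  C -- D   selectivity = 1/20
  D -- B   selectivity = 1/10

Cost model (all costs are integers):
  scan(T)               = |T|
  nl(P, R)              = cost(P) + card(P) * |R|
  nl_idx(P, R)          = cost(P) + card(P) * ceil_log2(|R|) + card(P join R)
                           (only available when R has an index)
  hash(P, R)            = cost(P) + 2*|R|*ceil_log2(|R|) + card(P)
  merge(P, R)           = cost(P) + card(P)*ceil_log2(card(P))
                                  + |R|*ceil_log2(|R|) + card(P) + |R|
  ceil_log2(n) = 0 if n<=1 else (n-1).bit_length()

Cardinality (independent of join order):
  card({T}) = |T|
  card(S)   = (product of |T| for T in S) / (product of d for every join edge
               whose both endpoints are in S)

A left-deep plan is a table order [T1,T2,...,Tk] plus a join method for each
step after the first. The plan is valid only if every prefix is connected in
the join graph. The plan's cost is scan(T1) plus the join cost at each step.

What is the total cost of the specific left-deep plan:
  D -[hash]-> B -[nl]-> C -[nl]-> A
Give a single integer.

step 1: scan D: cost=40, card=40
step 2: join B via hash
    card(P join B) = 40*80/(10) = 320
    cost = 40 + 2*80*7 + 40 = 1200
step 3: join C via nl
    card(P join C) = 320*100/(20) = 1600
    cost = 1200 + 320*100 = 33200
step 4: join A via nl
    card(P join A) = 1600*40/(5) = 12800
    cost = 33200 + 1600*40 = 97200

97200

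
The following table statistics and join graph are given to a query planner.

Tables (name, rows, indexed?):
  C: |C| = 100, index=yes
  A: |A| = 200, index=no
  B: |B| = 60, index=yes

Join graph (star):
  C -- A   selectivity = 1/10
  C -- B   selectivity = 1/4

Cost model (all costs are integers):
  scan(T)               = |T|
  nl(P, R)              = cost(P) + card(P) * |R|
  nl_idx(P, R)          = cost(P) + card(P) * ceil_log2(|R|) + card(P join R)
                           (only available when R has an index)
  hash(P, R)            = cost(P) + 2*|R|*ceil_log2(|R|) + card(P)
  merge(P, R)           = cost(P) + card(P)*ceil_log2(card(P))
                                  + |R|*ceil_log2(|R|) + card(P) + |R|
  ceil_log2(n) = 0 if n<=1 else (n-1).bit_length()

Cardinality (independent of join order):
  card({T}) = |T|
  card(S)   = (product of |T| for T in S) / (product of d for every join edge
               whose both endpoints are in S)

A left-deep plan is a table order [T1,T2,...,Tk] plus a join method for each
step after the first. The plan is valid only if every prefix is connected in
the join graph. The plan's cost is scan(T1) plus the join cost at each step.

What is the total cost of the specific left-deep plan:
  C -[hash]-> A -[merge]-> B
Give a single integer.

27820

step 1: scan C: cost=100, card=100
step 2: join A via hash
    card(P join A) = 100*200/(10) = 2000
    cost = 100 + 2*200*8 + 100 = 3400
step 3: join B via merge
    card(P join B) = 2000*60/(4) = 30000
    cost = 3400 + 2000*11 + 60*6 + 2000 + 60 = 27820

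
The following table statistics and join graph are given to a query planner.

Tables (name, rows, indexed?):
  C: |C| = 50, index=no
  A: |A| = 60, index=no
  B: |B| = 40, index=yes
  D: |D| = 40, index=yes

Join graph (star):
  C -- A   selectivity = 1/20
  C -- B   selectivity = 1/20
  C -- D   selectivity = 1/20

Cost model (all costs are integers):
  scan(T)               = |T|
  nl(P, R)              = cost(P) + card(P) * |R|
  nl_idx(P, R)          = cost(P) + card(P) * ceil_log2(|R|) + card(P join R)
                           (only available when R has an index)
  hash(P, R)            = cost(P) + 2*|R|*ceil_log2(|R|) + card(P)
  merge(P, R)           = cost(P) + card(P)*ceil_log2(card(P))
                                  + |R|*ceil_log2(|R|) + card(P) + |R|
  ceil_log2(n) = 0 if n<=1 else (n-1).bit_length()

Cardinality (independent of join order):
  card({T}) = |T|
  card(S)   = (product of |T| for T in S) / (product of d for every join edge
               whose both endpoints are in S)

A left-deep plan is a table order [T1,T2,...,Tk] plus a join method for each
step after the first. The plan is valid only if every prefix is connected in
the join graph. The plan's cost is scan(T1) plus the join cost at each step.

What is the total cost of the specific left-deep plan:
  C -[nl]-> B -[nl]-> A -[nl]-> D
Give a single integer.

step 1: scan C: cost=50, card=50
step 2: join B via nl
    card(P join B) = 50*40/(20) = 100
    cost = 50 + 50*40 = 2050
step 3: join A via nl
    card(P join A) = 100*60/(20) = 300
    cost = 2050 + 100*60 = 8050
step 4: join D via nl
    card(P join D) = 300*40/(20) = 600
    cost = 8050 + 300*40 = 20050

20050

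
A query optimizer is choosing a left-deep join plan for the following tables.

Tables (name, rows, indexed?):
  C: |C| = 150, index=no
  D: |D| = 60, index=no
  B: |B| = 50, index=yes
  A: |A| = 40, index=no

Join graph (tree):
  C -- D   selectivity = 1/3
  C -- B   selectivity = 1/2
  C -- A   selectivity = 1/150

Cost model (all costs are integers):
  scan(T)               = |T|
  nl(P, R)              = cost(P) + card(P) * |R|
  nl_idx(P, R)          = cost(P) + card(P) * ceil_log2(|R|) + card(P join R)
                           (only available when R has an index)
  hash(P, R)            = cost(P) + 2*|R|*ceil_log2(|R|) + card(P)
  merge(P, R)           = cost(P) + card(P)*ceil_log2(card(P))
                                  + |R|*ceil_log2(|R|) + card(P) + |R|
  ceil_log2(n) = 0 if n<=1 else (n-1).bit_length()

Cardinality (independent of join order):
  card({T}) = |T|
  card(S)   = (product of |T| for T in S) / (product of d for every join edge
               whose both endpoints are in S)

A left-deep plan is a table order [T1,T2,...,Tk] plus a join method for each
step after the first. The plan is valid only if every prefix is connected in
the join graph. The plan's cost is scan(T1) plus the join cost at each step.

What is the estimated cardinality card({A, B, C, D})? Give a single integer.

20000

Tables in S: A(40), B(50), C(150), D(60)
Edges inside S: C-D(d=3), C-B(d=2), C-A(d=150)
numerator = 40 * 50 * 150 * 60 = 18000000
denominator = 3 * 2 * 150 = 900
card(S) = 18000000 / 900 = 20000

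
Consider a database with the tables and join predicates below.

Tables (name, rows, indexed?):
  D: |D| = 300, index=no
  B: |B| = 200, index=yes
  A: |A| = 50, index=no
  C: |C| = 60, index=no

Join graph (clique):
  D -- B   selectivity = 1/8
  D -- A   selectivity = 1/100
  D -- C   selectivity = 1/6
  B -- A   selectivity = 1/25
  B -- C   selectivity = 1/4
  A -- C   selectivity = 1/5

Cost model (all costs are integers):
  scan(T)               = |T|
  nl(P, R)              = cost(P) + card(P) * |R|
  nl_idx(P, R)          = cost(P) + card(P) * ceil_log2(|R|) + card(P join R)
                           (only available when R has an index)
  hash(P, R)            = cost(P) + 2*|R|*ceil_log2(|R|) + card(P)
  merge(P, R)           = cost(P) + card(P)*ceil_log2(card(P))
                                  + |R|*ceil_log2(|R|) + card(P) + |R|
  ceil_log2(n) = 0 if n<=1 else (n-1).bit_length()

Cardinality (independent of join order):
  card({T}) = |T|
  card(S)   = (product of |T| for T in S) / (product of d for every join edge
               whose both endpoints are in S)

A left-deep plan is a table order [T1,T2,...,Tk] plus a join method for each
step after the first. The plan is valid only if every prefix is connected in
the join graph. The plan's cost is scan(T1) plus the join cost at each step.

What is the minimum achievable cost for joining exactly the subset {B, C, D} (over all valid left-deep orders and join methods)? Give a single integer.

Selinger DP over subsets of {B,C,D}:
  {D}: scan cost=300, card=300
  {B}: scan cost=200, card=200
  {C}: scan cost=60, card=60
  {BD}: card=7500; try (B,hash)→3800, (D,merge)→5000, (B,merge)→5100, (D,hash)→5800, (B,nl_idx)→10200, (D,nl)→60200 …(+1); best=3800 via (B,hash)
  {CD}: card=3000; try (C,hash)→1320, (D,merge)→3480, (C,merge)→3720, (D,hash)→5520, (D,nl)→18060, (C,nl)→18300; best=1320 via (C,hash)
  {BC}: card=3000; try (C,hash)→1120, (B,merge)→2280, (C,merge)→2420, (B,hash)→3320, (B,nl_idx)→3540, (B,nl)→12060 …(+1); best=1120 via (C,hash)
  {BCD}: card=18750; try (B,hash)→7520, (D,hash)→9520, (C,hash)→12020, (B,merge)→42120, (D,merge)→43120, (B,nl_idx)→44070 …(+4); best=7520 via (B,hash)

7520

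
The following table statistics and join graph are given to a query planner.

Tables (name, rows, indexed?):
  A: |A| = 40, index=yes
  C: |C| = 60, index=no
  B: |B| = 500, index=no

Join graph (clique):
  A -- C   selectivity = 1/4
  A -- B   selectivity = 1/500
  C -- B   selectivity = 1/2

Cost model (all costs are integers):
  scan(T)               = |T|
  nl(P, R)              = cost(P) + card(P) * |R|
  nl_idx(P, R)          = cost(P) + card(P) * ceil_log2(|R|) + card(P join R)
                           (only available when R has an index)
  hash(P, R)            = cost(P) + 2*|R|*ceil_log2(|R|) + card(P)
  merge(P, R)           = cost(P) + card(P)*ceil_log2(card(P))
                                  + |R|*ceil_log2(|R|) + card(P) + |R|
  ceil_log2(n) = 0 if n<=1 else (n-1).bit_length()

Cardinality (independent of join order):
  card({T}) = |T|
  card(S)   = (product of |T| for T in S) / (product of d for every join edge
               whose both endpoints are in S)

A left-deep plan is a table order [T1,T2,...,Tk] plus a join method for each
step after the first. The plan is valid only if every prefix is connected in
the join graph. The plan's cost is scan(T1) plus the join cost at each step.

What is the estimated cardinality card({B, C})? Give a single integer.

15000

Tables in S: B(500), C(60)
Edges inside S: C-B(d=2)
numerator = 500 * 60 = 30000
denominator = 2 = 2
card(S) = 30000 / 2 = 15000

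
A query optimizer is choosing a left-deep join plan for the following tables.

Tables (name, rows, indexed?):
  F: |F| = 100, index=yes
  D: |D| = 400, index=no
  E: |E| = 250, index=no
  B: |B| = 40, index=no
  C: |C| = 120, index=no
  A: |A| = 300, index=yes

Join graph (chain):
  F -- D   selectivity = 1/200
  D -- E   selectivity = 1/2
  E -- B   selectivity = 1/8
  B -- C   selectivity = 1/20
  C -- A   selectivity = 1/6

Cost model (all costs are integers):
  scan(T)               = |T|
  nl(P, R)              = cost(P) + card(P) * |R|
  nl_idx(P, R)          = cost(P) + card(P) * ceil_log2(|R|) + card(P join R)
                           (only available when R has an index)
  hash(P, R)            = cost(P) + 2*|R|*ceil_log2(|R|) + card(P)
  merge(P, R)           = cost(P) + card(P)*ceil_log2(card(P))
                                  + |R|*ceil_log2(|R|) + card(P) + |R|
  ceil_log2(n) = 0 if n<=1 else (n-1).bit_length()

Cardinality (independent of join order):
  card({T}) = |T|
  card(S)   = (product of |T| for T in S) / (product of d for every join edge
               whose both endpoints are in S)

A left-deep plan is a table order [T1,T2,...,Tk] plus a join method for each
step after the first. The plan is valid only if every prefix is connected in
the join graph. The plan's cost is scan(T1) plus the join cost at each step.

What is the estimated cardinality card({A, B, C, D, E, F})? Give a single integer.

Tables in S: A(300), B(40), C(120), D(400), E(250), F(100)
Edges inside S: F-D(d=200), D-E(d=2), E-B(d=8), B-C(d=20), C-A(d=6)
numerator = 300 * 40 * 120 * 400 * 250 * 100 = 14400000000000
denominator = 200 * 2 * 8 * 20 * 6 = 384000
card(S) = 14400000000000 / 384000 = 37500000

37500000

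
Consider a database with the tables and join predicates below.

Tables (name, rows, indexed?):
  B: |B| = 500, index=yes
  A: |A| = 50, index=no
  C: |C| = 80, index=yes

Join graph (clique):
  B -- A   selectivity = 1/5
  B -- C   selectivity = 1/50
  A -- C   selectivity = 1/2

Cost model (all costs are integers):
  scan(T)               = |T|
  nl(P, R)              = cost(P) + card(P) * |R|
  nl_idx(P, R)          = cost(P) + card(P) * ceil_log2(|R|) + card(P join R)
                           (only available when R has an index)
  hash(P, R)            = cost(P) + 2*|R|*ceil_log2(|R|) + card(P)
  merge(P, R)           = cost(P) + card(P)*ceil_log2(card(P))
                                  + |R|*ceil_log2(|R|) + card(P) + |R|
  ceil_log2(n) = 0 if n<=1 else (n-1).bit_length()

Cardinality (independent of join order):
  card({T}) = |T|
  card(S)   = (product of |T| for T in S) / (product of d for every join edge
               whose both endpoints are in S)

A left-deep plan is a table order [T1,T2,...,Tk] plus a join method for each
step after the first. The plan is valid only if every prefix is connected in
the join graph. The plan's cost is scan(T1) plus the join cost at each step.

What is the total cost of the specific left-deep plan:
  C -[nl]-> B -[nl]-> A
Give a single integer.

step 1: scan C: cost=80, card=80
step 2: join B via nl
    card(P join B) = 80*500/(50) = 800
    cost = 80 + 80*500 = 40080
step 3: join A via nl
    card(P join A) = 800*50/(5*2) = 4000
    cost = 40080 + 800*50 = 80080

80080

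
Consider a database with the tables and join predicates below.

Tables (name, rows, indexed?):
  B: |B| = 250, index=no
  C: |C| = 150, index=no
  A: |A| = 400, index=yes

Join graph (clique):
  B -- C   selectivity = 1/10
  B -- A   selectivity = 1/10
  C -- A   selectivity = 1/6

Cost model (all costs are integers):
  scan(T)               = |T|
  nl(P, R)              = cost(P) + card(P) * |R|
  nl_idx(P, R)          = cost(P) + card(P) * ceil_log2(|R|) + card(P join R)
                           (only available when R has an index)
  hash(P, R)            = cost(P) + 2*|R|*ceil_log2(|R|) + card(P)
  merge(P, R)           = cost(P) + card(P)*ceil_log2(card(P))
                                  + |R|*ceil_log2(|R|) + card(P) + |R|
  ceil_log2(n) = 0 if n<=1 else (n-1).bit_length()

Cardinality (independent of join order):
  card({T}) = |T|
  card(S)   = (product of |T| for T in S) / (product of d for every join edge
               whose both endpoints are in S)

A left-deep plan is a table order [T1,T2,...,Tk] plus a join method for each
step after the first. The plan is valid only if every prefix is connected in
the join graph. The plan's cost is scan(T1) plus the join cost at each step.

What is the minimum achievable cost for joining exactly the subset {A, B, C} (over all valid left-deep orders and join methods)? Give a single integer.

13850

Selinger DP over subsets of {A,B,C}:
  {B}: scan cost=250, card=250
  {C}: scan cost=150, card=150
  {A}: scan cost=400, card=400
  {BC}: card=3750; try (C,hash)→2900, (B,merge)→3750, (C,merge)→3850, (B,hash)→4300, (B,nl)→37650, (C,nl)→37750; best=2900 via (C,hash)
  {AB}: card=10000; try (B,hash)→4800, (A,merge)→6500, (B,merge)→6650, (A,hash)→7700, (A,nl_idx)→12500, (A,nl)→100250 …(+1); best=4800 via (B,hash)
  {AC}: card=10000; try (C,hash)→3200, (A,merge)→5500, (C,merge)→5750, (A,hash)→7500, (A,nl_idx)→11500, (A,nl)→60150 …(+1); best=3200 via (C,hash)
  {ABC}: card=25000; try (A,hash)→13850, (C,hash)→17200, (B,hash)→17200, (A,merge)→55650, (A,nl_idx)→61650, (B,merge)→155450 …(+4); best=13850 via (A,hash)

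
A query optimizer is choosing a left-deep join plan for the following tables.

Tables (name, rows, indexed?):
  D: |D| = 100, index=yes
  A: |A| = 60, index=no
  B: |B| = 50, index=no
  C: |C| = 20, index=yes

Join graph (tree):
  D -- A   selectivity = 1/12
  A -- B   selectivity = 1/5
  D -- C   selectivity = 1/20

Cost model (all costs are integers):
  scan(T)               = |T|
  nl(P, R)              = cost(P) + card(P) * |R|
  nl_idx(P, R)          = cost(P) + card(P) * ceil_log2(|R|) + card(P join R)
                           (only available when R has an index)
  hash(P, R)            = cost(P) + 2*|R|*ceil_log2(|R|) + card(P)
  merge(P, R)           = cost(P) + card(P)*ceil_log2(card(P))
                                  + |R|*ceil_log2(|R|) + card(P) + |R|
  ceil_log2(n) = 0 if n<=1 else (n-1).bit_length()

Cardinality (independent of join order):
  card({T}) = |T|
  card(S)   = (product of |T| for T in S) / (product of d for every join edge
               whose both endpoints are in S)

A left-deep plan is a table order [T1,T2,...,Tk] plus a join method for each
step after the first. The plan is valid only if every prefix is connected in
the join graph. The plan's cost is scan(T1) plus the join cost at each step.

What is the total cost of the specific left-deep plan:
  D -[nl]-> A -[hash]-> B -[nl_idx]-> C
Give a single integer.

step 1: scan D: cost=100, card=100
step 2: join A via nl
    card(P join A) = 100*60/(12) = 500
    cost = 100 + 100*60 = 6100
step 3: join B via hash
    card(P join B) = 500*50/(5) = 5000
    cost = 6100 + 2*50*6 + 500 = 7200
step 4: join C via nl_idx
    card(P join C) = 5000*20/(20) = 5000
    cost = 7200 + 5000*5 + 5000 = 37200

37200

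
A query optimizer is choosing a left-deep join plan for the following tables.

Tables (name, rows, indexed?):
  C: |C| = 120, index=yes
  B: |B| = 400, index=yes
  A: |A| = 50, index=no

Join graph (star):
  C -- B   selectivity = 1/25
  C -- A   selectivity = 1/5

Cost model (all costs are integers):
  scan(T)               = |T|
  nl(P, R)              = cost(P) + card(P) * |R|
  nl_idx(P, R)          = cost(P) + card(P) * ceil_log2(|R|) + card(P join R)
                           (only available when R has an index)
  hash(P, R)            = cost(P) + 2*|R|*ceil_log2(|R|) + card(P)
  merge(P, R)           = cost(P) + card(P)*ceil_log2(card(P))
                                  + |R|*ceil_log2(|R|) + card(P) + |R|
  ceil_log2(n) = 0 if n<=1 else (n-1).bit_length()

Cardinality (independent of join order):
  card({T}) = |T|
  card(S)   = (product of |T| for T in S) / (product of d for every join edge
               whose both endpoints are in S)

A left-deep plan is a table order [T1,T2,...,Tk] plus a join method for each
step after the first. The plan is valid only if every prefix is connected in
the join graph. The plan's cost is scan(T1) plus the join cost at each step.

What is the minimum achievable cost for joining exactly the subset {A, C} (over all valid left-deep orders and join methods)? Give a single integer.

Selinger DP over subsets of {A,C}:
  {C}: scan cost=120, card=120
  {A}: scan cost=50, card=50
  {AC}: card=1200; try (A,hash)→840, (C,merge)→1360, (A,merge)→1430, (C,nl_idx)→1600, (C,hash)→1780, (C,nl)→6050 …(+1); best=840 via (A,hash)

840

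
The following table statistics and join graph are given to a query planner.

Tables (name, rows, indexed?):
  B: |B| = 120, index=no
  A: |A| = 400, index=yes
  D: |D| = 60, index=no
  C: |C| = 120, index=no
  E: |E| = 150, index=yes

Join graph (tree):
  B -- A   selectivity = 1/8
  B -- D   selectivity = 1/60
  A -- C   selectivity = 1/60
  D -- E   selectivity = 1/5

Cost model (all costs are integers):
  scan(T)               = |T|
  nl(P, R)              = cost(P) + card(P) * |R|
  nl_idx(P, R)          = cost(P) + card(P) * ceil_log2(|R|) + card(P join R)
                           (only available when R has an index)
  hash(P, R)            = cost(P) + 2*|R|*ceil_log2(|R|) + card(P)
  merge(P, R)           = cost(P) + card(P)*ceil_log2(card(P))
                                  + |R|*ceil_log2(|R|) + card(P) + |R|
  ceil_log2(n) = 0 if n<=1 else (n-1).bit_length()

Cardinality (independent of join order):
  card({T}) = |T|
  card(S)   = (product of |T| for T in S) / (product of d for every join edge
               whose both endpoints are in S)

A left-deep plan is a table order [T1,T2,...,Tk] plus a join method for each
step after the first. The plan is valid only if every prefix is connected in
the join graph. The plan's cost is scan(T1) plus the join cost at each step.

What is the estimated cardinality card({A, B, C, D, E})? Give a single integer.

360000

Tables in S: A(400), B(120), C(120), D(60), E(150)
Edges inside S: B-A(d=8), B-D(d=60), A-C(d=60), D-E(d=5)
numerator = 400 * 120 * 120 * 60 * 150 = 51840000000
denominator = 8 * 60 * 60 * 5 = 144000
card(S) = 51840000000 / 144000 = 360000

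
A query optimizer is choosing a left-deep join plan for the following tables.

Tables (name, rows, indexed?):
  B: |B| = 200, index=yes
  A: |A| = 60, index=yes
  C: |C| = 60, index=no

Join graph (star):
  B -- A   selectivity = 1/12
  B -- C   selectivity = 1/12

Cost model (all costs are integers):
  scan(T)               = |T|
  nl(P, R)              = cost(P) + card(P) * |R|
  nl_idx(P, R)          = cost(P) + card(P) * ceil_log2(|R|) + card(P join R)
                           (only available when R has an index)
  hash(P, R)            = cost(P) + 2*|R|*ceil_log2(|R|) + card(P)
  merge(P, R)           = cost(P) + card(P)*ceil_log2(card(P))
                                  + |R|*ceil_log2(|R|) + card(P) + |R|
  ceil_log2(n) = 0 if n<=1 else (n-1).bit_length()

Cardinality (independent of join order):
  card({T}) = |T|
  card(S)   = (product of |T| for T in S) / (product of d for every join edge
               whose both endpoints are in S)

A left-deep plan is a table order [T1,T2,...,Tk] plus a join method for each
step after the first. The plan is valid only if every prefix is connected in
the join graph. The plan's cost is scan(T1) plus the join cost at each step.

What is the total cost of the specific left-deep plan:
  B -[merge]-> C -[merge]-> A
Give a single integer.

step 1: scan B: cost=200, card=200
step 2: join C via merge
    card(P join C) = 200*60/(12) = 1000
    cost = 200 + 200*8 + 60*6 + 200 + 60 = 2420
step 3: join A via merge
    card(P join A) = 1000*60/(12) = 5000
    cost = 2420 + 1000*10 + 60*6 + 1000 + 60 = 13840

13840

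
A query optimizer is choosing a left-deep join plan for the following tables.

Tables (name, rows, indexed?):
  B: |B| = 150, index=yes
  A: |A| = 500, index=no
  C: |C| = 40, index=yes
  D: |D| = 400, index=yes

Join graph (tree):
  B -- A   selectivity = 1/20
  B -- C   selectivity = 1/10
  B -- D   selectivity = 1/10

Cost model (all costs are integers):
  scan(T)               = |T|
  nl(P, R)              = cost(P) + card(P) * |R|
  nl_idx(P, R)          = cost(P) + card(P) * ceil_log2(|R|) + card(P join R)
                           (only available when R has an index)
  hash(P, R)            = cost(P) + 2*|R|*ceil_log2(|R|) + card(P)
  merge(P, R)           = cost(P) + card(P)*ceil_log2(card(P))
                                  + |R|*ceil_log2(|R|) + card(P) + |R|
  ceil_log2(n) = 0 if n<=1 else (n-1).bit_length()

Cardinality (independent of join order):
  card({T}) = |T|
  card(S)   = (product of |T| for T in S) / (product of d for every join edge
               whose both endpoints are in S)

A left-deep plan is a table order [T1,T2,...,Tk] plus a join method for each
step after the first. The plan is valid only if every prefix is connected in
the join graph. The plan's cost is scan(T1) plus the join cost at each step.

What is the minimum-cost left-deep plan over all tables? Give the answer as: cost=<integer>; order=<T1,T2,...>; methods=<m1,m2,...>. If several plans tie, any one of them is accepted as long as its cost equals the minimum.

Selinger DP (subsets sized 1..n):
  {B}: scan cost=150, card=150
  {A}: scan cost=500, card=500
  {C}: scan cost=40, card=40
  {D}: scan cost=400, card=400
  {AB}: card=3750; try (B,hash)→3400, (A,merge)→6500, (B,merge)→6850, (B,nl_idx)→8250, (A,hash)→9300, (A,nl)→75150 …(+1); best=3400 via (B,hash)
  {BC}: card=600; try (C,hash)→780, (B,nl_idx)→960, (C,nl_idx)→1650, (B,merge)→1670, (C,merge)→1780, (B,hash)→2480 …(+2); best=780 via (C,hash)
  {BD}: card=6000; try (B,hash)→3200, (D,merge)→5500, (B,merge)→5750, (D,hash)→7500, (D,nl_idx)→7500, (B,nl_idx)→9600 …(+2); best=3200 via (B,hash)
  {ABC}: card=15000; try (C,hash)→7630, (A,hash)→10380, (A,merge)→12380, (C,nl_idx)→40900, (C,merge)→52430, (C,nl)→153400 …(+1); best=7630 via (C,hash)
  {ABD}: card=150000; try (D,hash)→14350, (A,hash)→18200, (D,merge)→56150, (A,merge)→92200, (D,nl_idx)→187150, (D,nl)→1503400 …(+1); best=14350 via (D,hash)
  {BCD}: card=24000; try (D,hash)→8580, (C,hash)→9680, (D,merge)→11380, (D,nl_idx)→30180, (C,nl_idx)→63200, (C,merge)→87480 …(+2); best=8580 via (D,hash)
  {ABCD}: card=600000; try (D,hash)→29830, (A,hash)→41580, (C,hash)→164830, (D,merge)→236630, (A,merge)→397580, (D,nl_idx)→742630 …(+5); best=29830 via (D,hash)

cost=29830; order=A,B,C,D; methods=hash,hash,hash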